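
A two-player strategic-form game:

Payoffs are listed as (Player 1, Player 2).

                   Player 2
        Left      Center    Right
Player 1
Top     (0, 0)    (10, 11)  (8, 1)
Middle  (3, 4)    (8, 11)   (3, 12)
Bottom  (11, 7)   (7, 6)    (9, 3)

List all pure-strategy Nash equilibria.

The pure Nash equilibria are (Top, Center); (Bottom, Left).

Player 1 against Left: payoffs 0, 3, 11 → best response Bottom.
Player 1 against Center: payoffs 10, 8, 7 → best response Top.
Player 1 against Right: payoffs 8, 3, 9 → best response Bottom.
Player 2 against Top: payoffs 0, 11, 1 → best response Center.
Player 2 against Middle: payoffs 4, 11, 12 → best response Right.
Player 2 against Bottom: payoffs 7, 6, 3 → best response Left.
Mutual best responses: (Top, Center); (Bottom, Left).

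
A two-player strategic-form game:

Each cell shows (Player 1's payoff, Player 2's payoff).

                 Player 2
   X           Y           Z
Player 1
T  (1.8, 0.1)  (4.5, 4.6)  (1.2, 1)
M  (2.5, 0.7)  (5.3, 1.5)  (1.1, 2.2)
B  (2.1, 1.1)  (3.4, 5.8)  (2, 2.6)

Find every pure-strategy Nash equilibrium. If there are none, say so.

(T, X): Player 1 can switch to M (1.8 → 2.5). Not NE.
(T, Y): Player 1 can switch to M (4.5 → 5.3). Not NE.
(T, Z): Player 1 can switch to B (1.2 → 2). Not NE.
(M, X): Player 2 can switch to Y (0.7 → 1.5). Not NE.
(M, Y): Player 2 can switch to Z (1.5 → 2.2). Not NE.
(M, Z): Player 1 can switch to T (1.1 → 1.2). Not NE.
(B, X): Player 1 can switch to M (2.1 → 2.5). Not NE.
(B, Y): Player 1 can switch to T (3.4 → 4.5). Not NE.
(B, Z): Player 2 can switch to Y (2.6 → 5.8). Not NE.

This game has no pure Nash equilibrium.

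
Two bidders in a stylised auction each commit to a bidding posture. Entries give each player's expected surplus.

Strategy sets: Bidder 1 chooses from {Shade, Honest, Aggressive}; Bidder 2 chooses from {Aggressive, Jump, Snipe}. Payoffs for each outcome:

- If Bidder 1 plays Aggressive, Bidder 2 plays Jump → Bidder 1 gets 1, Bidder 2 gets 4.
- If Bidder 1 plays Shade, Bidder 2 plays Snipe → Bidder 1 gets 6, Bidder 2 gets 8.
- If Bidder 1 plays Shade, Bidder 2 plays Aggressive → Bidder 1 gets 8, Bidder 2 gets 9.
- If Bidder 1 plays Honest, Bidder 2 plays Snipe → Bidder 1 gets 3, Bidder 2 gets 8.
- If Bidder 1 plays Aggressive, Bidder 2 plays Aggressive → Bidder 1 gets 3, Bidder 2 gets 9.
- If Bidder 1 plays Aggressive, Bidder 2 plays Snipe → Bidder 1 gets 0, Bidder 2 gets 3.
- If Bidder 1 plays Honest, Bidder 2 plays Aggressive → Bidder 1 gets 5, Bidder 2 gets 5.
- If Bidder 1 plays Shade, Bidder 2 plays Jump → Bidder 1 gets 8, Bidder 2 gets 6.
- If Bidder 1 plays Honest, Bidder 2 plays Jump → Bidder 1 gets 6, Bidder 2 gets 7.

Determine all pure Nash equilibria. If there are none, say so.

Bidder 1 against Aggressive: payoffs 8, 5, 3 → best response Shade.
Bidder 1 against Jump: payoffs 8, 6, 1 → best response Shade.
Bidder 1 against Snipe: payoffs 6, 3, 0 → best response Shade.
Bidder 2 against Shade: payoffs 9, 6, 8 → best response Aggressive.
Bidder 2 against Honest: payoffs 5, 7, 8 → best response Snipe.
Bidder 2 against Aggressive: payoffs 9, 4, 3 → best response Aggressive.
Mutual best responses: (Shade, Aggressive).

(Shade, Aggressive)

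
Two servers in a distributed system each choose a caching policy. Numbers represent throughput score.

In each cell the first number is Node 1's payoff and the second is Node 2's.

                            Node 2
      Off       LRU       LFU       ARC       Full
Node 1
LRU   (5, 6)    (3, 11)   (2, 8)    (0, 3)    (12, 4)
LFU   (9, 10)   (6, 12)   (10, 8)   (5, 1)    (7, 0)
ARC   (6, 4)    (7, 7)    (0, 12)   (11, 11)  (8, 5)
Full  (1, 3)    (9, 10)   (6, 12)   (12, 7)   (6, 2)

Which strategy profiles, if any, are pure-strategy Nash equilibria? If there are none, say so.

(LRU, Off): Node 1 can switch to LFU (5 → 9). Not NE.
(LRU, LRU): Node 1 can switch to LFU (3 → 6). Not NE.
(LRU, LFU): Node 1 can switch to LFU (2 → 10). Not NE.
(LRU, ARC): Node 1 can switch to LFU (0 → 5). Not NE.
(LRU, Full): Node 2 can switch to Off (4 → 6). Not NE.
(LFU, Off): Node 2 can switch to LRU (10 → 12). Not NE.
(LFU, LRU): Node 1 can switch to ARC (6 → 7). Not NE.
(LFU, LFU): Node 2 can switch to Off (8 → 10). Not NE.
(LFU, ARC): Node 1 can switch to ARC (5 → 11). Not NE.
(LFU, Full): Node 1 can switch to LRU (7 → 12). Not NE.
(The remaining 10 profiles each have a profitable deviation by the same check.)

none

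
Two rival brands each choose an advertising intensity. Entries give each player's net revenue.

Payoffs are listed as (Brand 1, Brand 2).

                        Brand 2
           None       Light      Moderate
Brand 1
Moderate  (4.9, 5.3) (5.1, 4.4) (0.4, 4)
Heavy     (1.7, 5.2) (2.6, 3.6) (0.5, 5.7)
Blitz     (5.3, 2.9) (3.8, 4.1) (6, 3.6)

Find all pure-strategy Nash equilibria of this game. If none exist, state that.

none

(Moderate, None): Brand 1 can switch to Blitz (4.9 → 5.3). Not NE.
(Moderate, Light): Brand 2 can switch to None (4.4 → 5.3). Not NE.
(Moderate, Moderate): Brand 1 can switch to Heavy (0.4 → 0.5). Not NE.
(Heavy, None): Brand 1 can switch to Moderate (1.7 → 4.9). Not NE.
(Heavy, Light): Brand 1 can switch to Moderate (2.6 → 5.1). Not NE.
(Heavy, Moderate): Brand 1 can switch to Blitz (0.5 → 6). Not NE.
(Blitz, None): Brand 2 can switch to Light (2.9 → 4.1). Not NE.
(Blitz, Light): Brand 1 can switch to Moderate (3.8 → 5.1). Not NE.
(The remaining 1 profile has a profitable deviation by the same check.)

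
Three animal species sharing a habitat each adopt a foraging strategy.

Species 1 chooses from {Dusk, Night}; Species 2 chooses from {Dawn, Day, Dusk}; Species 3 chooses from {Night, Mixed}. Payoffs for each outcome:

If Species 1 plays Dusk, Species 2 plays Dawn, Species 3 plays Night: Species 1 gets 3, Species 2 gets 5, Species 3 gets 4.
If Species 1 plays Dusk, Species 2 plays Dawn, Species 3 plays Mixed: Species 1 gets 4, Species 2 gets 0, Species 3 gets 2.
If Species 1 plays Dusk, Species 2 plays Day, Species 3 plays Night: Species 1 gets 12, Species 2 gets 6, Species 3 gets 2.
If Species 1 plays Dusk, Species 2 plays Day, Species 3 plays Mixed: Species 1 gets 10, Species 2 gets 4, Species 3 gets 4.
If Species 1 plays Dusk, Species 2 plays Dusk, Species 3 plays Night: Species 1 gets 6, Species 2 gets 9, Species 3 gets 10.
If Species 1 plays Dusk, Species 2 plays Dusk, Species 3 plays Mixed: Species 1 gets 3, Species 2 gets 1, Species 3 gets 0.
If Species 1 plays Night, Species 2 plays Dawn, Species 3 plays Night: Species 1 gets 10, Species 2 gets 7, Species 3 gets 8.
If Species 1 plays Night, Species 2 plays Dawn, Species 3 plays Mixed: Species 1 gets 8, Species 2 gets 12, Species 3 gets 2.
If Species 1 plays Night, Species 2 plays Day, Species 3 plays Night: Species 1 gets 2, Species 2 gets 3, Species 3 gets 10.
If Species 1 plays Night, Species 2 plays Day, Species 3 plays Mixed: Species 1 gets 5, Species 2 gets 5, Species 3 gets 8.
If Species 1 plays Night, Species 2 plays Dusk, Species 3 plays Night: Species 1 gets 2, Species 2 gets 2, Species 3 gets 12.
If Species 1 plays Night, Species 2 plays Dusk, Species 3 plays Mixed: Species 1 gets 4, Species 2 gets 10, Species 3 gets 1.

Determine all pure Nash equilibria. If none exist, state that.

Species 1 against (Dawn, Night): payoffs 3, 10 → best response Night.
Species 1 against (Dawn, Mixed): payoffs 4, 8 → best response Night.
Species 1 against (Day, Night): payoffs 12, 2 → best response Dusk.
Species 1 against (Day, Mixed): payoffs 10, 5 → best response Dusk.
Species 1 against (Dusk, Night): payoffs 6, 2 → best response Dusk.
Species 1 against (Dusk, Mixed): payoffs 3, 4 → best response Night.
Species 2 against (Dusk, Night): payoffs 5, 6, 9 → best response Dusk.
Species 2 against (Dusk, Mixed): payoffs 0, 4, 1 → best response Day.
Species 2 against (Night, Night): payoffs 7, 3, 2 → best response Dawn.
Species 2 against (Night, Mixed): payoffs 12, 5, 10 → best response Dawn.
Species 3 against (Dusk, Dawn): payoffs 4, 2 → best response Night.
Species 3 against (Dusk, Day): payoffs 2, 4 → best response Mixed.
Species 3 against (Dusk, Dusk): payoffs 10, 0 → best response Night.
Species 3 against (Night, Dawn): payoffs 8, 2 → best response Night.
Species 3 against (Night, Day): payoffs 10, 8 → best response Night.
Species 3 against (Night, Dusk): payoffs 12, 1 → best response Night.
Mutual best responses: (Dusk, Day, Mixed); (Dusk, Dusk, Night); (Night, Dawn, Night).

(Dusk, Day, Mixed) and (Dusk, Dusk, Night) and (Night, Dawn, Night)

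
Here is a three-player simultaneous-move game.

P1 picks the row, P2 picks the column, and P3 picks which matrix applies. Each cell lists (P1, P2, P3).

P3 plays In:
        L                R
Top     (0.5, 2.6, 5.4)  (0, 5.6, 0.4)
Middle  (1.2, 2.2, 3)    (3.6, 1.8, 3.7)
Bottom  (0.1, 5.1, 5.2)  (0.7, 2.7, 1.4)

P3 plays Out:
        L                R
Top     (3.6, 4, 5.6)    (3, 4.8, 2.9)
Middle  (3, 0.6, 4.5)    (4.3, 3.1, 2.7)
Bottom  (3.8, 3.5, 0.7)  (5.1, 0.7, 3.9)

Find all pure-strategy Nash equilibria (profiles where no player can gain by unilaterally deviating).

For each strategy profile, look for a profitable unilateral deviation.
(Top, L, In): P1 can switch to Middle (0.5 → 1.2). Not NE.
(Top, L, Out): P1 can switch to Bottom (3.6 → 3.8). Not NE.
(Top, R, In): P1 can switch to Middle (0 → 3.6). Not NE.
(Top, R, Out): P1 can switch to Middle (3 → 4.3). Not NE.
(Middle, L, In): P3 can switch to Out (3 → 4.5). Not NE.
(Middle, L, Out): P1 can switch to Top (3 → 3.6). Not NE.
(Middle, R, In): P2 can switch to L (1.8 → 2.2). Not NE.
(Middle, R, Out): P1 can switch to Bottom (4.3 → 5.1). Not NE.
(The remaining 4 profiles each have a profitable deviation by the same check.)

No pure-strategy Nash equilibrium.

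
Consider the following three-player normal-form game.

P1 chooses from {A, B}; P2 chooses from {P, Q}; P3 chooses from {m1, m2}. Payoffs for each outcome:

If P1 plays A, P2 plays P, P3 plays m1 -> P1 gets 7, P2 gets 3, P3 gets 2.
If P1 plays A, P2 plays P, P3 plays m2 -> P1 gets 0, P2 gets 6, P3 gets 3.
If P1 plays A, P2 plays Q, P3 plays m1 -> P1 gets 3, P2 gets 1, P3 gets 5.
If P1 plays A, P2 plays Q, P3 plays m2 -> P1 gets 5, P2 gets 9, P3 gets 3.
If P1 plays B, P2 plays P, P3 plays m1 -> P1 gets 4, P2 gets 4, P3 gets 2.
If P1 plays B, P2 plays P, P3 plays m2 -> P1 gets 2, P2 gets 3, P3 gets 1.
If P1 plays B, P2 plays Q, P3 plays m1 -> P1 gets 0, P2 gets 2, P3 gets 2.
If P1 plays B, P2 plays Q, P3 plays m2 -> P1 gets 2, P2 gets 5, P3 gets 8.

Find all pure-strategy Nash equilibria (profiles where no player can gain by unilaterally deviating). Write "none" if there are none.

P1 against (P, m1): payoffs 7, 4 → best response A.
P1 against (P, m2): payoffs 0, 2 → best response B.
P1 against (Q, m1): payoffs 3, 0 → best response A.
P1 against (Q, m2): payoffs 5, 2 → best response A.
P2 against (A, m1): payoffs 3, 1 → best response P.
P2 against (A, m2): payoffs 6, 9 → best response Q.
P2 against (B, m1): payoffs 4, 2 → best response P.
P2 against (B, m2): payoffs 3, 5 → best response Q.
P3 against (A, P): payoffs 2, 3 → best response m2.
P3 against (A, Q): payoffs 5, 3 → best response m1.
P3 against (B, P): payoffs 2, 1 → best response m1.
P3 against (B, Q): payoffs 2, 8 → best response m2.
No profile is a mutual best response for all players.

There is no pure-strategy Nash equilibrium.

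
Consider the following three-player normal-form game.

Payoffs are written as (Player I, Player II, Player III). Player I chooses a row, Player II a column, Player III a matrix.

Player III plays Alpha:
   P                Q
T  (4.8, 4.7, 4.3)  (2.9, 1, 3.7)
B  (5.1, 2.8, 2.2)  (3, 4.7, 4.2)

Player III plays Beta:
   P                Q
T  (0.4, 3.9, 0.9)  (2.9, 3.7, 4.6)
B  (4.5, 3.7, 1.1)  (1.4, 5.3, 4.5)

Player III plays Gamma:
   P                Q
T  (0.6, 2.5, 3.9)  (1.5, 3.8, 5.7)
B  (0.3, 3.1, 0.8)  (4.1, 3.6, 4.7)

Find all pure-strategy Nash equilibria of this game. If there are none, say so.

Player I against (P, Alpha): payoffs 4.8, 5.1 → best response B.
Player I against (P, Beta): payoffs 0.4, 4.5 → best response B.
Player I against (P, Gamma): payoffs 0.6, 0.3 → best response T.
Player I against (Q, Alpha): payoffs 2.9, 3 → best response B.
Player I against (Q, Beta): payoffs 2.9, 1.4 → best response T.
Player I against (Q, Gamma): payoffs 1.5, 4.1 → best response B.
Player II against (T, Alpha): payoffs 4.7, 1 → best response P.
Player II against (T, Beta): payoffs 3.9, 3.7 → best response P.
Player II against (T, Gamma): payoffs 2.5, 3.8 → best response Q.
Player II against (B, Alpha): payoffs 2.8, 4.7 → best response Q.
Player II against (B, Beta): payoffs 3.7, 5.3 → best response Q.
Player II against (B, Gamma): payoffs 3.1, 3.6 → best response Q.
Player III against (T, P): payoffs 4.3, 0.9, 3.9 → best response Alpha.
Player III against (T, Q): payoffs 3.7, 4.6, 5.7 → best response Gamma.
Player III against (B, P): payoffs 2.2, 1.1, 0.8 → best response Alpha.
Player III against (B, Q): payoffs 4.2, 4.5, 4.7 → best response Gamma.
Mutual best responses: (B, Q, Gamma).

(B, Q, Gamma)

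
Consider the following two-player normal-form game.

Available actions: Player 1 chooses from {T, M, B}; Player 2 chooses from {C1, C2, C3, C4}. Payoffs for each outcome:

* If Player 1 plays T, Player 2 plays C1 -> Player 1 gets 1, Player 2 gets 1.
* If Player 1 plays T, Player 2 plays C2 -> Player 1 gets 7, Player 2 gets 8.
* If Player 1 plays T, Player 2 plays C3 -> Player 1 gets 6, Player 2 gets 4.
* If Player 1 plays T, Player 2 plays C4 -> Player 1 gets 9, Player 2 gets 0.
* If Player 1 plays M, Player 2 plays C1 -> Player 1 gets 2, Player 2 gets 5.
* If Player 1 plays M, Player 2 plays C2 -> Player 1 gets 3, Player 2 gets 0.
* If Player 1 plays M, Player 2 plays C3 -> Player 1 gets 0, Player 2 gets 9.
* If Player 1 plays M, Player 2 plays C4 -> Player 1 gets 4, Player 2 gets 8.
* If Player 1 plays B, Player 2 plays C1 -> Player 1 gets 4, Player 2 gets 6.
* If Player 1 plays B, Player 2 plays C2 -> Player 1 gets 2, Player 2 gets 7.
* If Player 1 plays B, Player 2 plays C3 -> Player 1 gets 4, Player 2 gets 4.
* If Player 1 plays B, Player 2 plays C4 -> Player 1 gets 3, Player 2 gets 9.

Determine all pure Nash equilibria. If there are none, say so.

For each strategy profile, look for a profitable unilateral deviation.
(T, C1): Player 1 can switch to M (1 → 2). Not NE.
(T, C2): Player 1 gets 7, best alternative 3; Player 2 gets 8, best alternative 4. No profitable deviation — NE.
(T, C3): Player 2 can switch to C2 (4 → 8). Not NE.
(T, C4): Player 2 can switch to C1 (0 → 1). Not NE.
(M, C1): Player 1 can switch to B (2 → 4). Not NE.
(M, C2): Player 1 can switch to T (3 → 7). Not NE.
(M, C3): Player 1 can switch to T (0 → 6). Not NE.
(M, C4): Player 1 can switch to T (4 → 9). Not NE.
(B, C1): Player 2 can switch to C2 (6 → 7). Not NE.
(B, C2): Player 1 can switch to T (2 → 7). Not NE.
(B, C3): Player 1 can switch to T (4 → 6). Not NE.
(B, C4): Player 1 can switch to T (3 → 9). Not NE.

(T, C2)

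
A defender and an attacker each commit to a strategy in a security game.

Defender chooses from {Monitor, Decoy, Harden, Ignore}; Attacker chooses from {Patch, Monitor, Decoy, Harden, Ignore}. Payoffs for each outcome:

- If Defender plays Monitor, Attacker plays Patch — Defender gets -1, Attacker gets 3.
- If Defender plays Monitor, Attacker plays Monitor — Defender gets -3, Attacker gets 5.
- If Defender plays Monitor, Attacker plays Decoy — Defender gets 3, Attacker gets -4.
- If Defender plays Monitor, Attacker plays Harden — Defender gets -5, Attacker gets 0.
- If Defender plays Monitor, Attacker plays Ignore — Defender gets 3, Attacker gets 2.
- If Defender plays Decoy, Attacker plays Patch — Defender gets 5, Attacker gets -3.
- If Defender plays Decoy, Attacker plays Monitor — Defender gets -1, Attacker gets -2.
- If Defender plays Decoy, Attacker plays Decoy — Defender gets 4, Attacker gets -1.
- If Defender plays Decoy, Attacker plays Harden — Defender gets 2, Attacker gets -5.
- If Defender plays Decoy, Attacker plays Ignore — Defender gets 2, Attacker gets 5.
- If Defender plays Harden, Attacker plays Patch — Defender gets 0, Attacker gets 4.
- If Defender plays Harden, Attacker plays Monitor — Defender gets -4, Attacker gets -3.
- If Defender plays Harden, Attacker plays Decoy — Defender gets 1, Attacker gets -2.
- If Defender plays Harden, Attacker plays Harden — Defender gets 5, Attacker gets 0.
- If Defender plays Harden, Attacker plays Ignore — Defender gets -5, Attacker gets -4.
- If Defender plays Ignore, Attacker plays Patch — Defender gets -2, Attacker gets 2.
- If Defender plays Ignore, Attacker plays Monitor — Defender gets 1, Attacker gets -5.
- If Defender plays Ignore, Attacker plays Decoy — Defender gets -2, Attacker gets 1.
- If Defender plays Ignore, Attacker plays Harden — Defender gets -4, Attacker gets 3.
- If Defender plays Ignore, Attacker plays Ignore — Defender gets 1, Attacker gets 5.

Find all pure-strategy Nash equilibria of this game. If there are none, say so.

For each player, find the best response to each opponent profile; mutual best responses are the pure NE.
Defender against Patch: payoffs -1, 5, 0, -2 → best response Decoy.
Defender against Monitor: payoffs -3, -1, -4, 1 → best response Ignore.
Defender against Decoy: payoffs 3, 4, 1, -2 → best response Decoy.
Defender against Harden: payoffs -5, 2, 5, -4 → best response Harden.
Defender against Ignore: payoffs 3, 2, -5, 1 → best response Monitor.
Attacker against Monitor: payoffs 3, 5, -4, 0, 2 → best response Monitor.
Attacker against Decoy: payoffs -3, -2, -1, -5, 5 → best response Ignore.
Attacker against Harden: payoffs 4, -3, -2, 0, -4 → best response Patch.
Attacker against Ignore: payoffs 2, -5, 1, 3, 5 → best response Ignore.
No profile is a mutual best response for all players.

No pure-strategy Nash equilibrium.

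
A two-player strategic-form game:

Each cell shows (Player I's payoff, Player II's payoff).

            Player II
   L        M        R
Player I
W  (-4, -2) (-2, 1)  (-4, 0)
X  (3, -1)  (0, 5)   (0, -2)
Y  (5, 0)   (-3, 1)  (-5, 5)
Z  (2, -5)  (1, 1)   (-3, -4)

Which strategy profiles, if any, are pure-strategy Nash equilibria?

(Z, M)

Player I against L: payoffs -4, 3, 5, 2 → best response Y.
Player I against M: payoffs -2, 0, -3, 1 → best response Z.
Player I against R: payoffs -4, 0, -5, -3 → best response X.
Player II against W: payoffs -2, 1, 0 → best response M.
Player II against X: payoffs -1, 5, -2 → best response M.
Player II against Y: payoffs 0, 1, 5 → best response R.
Player II against Z: payoffs -5, 1, -4 → best response M.
Mutual best responses: (Z, M).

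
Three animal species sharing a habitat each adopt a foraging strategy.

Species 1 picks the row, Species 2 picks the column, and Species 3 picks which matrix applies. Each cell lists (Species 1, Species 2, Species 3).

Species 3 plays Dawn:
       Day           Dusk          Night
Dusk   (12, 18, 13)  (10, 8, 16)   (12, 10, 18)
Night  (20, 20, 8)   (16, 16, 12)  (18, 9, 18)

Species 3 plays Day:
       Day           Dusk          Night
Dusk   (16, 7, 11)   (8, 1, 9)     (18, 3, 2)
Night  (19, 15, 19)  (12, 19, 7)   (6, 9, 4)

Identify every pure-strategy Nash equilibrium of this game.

There is no pure-strategy Nash equilibrium.

(Dusk, Day, Dawn): Species 1 can switch to Night (12 → 20). Not NE.
(Dusk, Day, Day): Species 1 can switch to Night (16 → 19). Not NE.
(Dusk, Dusk, Dawn): Species 1 can switch to Night (10 → 16). Not NE.
(Dusk, Dusk, Day): Species 1 can switch to Night (8 → 12). Not NE.
(Dusk, Night, Dawn): Species 1 can switch to Night (12 → 18). Not NE.
(Dusk, Night, Day): Species 2 can switch to Day (3 → 7). Not NE.
(Night, Day, Dawn): Species 3 can switch to Day (8 → 19). Not NE.
(Night, Day, Day): Species 2 can switch to Dusk (15 → 19). Not NE.
(Night, Dusk, Dawn): Species 2 can switch to Day (16 → 20). Not NE.
(Night, Dusk, Day): Species 3 can switch to Dawn (7 → 12). Not NE.
(Night, Night, Dawn): Species 2 can switch to Day (9 → 20). Not NE.
(Night, Night, Day): Species 1 can switch to Dusk (6 → 18). Not NE.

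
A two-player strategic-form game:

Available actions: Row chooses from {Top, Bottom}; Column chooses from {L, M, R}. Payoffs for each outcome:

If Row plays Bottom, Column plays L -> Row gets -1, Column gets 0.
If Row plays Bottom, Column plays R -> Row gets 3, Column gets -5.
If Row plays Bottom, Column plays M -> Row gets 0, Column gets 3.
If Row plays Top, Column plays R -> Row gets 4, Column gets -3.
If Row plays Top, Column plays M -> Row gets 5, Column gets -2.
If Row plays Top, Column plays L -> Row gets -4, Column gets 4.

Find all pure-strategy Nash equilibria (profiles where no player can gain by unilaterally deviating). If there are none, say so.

This game has no pure Nash equilibrium.

(Top, L): Row can switch to Bottom (-4 → -1). Not NE.
(Top, M): Column can switch to L (-2 → 4). Not NE.
(Top, R): Column can switch to L (-3 → 4). Not NE.
(Bottom, L): Column can switch to M (0 → 3). Not NE.
(Bottom, M): Row can switch to Top (0 → 5). Not NE.
(Bottom, R): Row can switch to Top (3 → 4). Not NE.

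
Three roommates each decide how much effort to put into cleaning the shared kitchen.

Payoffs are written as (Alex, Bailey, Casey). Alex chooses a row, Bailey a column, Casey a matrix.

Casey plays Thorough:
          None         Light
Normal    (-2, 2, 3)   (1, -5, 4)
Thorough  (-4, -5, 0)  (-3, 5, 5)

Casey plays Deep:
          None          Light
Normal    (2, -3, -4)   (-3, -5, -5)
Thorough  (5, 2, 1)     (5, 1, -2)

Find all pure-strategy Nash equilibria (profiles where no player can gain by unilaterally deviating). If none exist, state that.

The pure Nash equilibria are (Normal, None, Thorough) and (Thorough, None, Deep).

Alex against (None, Thorough): payoffs -2, -4 → best response Normal.
Alex against (None, Deep): payoffs 2, 5 → best response Thorough.
Alex against (Light, Thorough): payoffs 1, -3 → best response Normal.
Alex against (Light, Deep): payoffs -3, 5 → best response Thorough.
Bailey against (Normal, Thorough): payoffs 2, -5 → best response None.
Bailey against (Normal, Deep): payoffs -3, -5 → best response None.
Bailey against (Thorough, Thorough): payoffs -5, 5 → best response Light.
Bailey against (Thorough, Deep): payoffs 2, 1 → best response None.
Casey against (Normal, None): payoffs 3, -4 → best response Thorough.
Casey against (Normal, Light): payoffs 4, -5 → best response Thorough.
Casey against (Thorough, None): payoffs 0, 1 → best response Deep.
Casey against (Thorough, Light): payoffs 5, -2 → best response Thorough.
Mutual best responses: (Normal, None, Thorough); (Thorough, None, Deep).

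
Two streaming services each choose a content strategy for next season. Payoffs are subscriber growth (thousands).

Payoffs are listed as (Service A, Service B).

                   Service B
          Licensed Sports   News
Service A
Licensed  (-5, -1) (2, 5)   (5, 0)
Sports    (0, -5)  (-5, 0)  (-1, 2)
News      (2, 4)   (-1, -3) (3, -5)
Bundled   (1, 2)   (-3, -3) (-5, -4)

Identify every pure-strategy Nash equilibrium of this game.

Mark each player's best response to every combination of opponents' strategies; a profile where every player is best-responding is a pure Nash equilibrium.
Service A against Licensed: payoffs -5, 0, 2, 1 → best response News.
Service A against Sports: payoffs 2, -5, -1, -3 → best response Licensed.
Service A against News: payoffs 5, -1, 3, -5 → best response Licensed.
Service B against Licensed: payoffs -1, 5, 0 → best response Sports.
Service B against Sports: payoffs -5, 0, 2 → best response News.
Service B against News: payoffs 4, -3, -5 → best response Licensed.
Service B against Bundled: payoffs 2, -3, -4 → best response Licensed.
Mutual best responses: (Licensed, Sports); (News, Licensed).

(Licensed, Sports) and (News, Licensed)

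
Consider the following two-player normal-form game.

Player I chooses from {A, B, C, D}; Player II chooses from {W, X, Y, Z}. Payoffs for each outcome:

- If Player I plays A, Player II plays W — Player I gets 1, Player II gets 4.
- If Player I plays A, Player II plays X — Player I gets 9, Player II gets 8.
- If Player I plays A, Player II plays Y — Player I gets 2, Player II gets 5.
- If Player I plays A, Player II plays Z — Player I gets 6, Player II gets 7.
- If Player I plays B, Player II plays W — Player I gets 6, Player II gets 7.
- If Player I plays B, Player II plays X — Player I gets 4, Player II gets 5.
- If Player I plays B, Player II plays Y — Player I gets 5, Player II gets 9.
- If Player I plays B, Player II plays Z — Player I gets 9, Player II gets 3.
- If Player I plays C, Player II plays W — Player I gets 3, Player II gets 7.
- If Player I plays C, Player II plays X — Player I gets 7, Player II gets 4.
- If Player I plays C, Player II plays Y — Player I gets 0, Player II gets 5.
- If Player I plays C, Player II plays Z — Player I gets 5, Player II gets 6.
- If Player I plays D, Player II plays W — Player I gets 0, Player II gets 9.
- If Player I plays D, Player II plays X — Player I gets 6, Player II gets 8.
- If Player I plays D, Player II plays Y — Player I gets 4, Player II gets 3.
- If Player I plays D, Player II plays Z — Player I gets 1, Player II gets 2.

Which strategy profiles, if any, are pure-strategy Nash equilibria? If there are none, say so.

(A, W): Player I can switch to B (1 → 6). Not NE.
(A, X): Player I gets 9, best alternative 7; Player II gets 8, best alternative 7. No profitable deviation — NE.
(A, Y): Player I can switch to B (2 → 5). Not NE.
(A, Z): Player I can switch to B (6 → 9). Not NE.
(B, W): Player II can switch to Y (7 → 9). Not NE.
(B, X): Player I can switch to A (4 → 9). Not NE.
(B, Y): Player I gets 5, best alternative 4; Player II gets 9, best alternative 7. No profitable deviation — NE.
(B, Z): Player II can switch to W (3 → 7). Not NE.
(C, W): Player I can switch to B (3 → 6). Not NE.
(C, X): Player I can switch to A (7 → 9). Not NE.
(The remaining 6 profiles each have a profitable deviation by the same check.)

(A, X) and (B, Y)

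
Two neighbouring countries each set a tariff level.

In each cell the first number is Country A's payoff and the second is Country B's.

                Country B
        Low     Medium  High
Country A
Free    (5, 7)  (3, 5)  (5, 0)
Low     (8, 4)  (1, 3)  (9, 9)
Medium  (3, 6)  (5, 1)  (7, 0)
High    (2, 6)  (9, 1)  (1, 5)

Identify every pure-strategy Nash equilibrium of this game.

The unique pure-strategy Nash equilibrium is (Low, High).

(Free, Low): Country A can switch to Low (5 → 8). Not NE.
(Free, Medium): Country A can switch to Medium (3 → 5). Not NE.
(Free, High): Country A can switch to Low (5 → 9). Not NE.
(Low, Low): Country B can switch to High (4 → 9). Not NE.
(Low, Medium): Country A can switch to Free (1 → 3). Not NE.
(Low, High): Country A gets 9, best alternative 7; Country B gets 9, best alternative 4. No profitable deviation — NE.
(Medium, Low): Country A can switch to Free (3 → 5). Not NE.
(The remaining 5 profiles each have a profitable deviation by the same check.)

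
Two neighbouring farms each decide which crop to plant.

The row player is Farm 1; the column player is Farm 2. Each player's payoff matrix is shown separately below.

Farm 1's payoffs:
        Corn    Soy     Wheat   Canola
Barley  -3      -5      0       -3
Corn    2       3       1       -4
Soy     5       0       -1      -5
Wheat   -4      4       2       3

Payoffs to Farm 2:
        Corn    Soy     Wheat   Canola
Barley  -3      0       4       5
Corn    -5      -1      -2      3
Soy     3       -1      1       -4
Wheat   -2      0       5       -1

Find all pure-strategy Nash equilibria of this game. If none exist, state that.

Pure-strategy Nash equilibria: (Soy, Corn), (Wheat, Wheat)

For each strategy profile, look for a profitable unilateral deviation.
(Barley, Corn): Farm 1 can switch to Corn (-3 → 2). Not NE.
(Barley, Soy): Farm 1 can switch to Corn (-5 → 3). Not NE.
(Barley, Wheat): Farm 1 can switch to Corn (0 → 1). Not NE.
(Barley, Canola): Farm 1 can switch to Wheat (-3 → 3). Not NE.
(Corn, Corn): Farm 1 can switch to Soy (2 → 5). Not NE.
(Corn, Soy): Farm 1 can switch to Wheat (3 → 4). Not NE.
(Corn, Wheat): Farm 1 can switch to Wheat (1 → 2). Not NE.
(Corn, Canola): Farm 1 can switch to Barley (-4 → -3). Not NE.
(Soy, Corn): Farm 1 gets 5, best alternative 2; Farm 2 gets 3, best alternative 1. No profitable deviation — NE.
(Wheat, Wheat): Farm 1 gets 2, best alternative 1; Farm 2 gets 5, best alternative 0. No profitable deviation — NE.
(The remaining 6 profiles each have a profitable deviation by the same check.)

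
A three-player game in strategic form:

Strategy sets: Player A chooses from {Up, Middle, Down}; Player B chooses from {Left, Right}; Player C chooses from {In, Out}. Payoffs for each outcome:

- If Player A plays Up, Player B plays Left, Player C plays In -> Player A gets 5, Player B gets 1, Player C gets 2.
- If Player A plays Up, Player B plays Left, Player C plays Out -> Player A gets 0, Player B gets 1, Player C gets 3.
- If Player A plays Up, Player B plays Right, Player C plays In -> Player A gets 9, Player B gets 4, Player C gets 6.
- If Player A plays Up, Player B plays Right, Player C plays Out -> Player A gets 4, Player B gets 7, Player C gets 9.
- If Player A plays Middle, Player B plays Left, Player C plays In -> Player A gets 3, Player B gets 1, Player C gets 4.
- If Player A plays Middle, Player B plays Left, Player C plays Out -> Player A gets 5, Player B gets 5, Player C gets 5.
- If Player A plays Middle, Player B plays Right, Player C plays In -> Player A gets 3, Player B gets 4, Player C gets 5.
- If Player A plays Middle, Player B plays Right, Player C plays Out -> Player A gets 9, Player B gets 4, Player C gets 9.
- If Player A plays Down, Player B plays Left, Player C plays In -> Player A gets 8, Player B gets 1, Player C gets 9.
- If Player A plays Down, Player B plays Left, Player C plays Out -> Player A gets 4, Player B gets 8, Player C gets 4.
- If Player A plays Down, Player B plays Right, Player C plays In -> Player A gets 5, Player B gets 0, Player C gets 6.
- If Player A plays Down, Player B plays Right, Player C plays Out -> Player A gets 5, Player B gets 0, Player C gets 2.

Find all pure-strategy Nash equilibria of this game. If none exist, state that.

For each player, find the best response to each opponent profile; mutual best responses are the pure NE.
Player A against (Left, In): payoffs 5, 3, 8 → best response Down.
Player A against (Left, Out): payoffs 0, 5, 4 → best response Middle.
Player A against (Right, In): payoffs 9, 3, 5 → best response Up.
Player A against (Right, Out): payoffs 4, 9, 5 → best response Middle.
Player B against (Up, In): payoffs 1, 4 → best response Right.
Player B against (Up, Out): payoffs 1, 7 → best response Right.
Player B against (Middle, In): payoffs 1, 4 → best response Right.
Player B against (Middle, Out): payoffs 5, 4 → best response Left.
Player B against (Down, In): payoffs 1, 0 → best response Left.
Player B against (Down, Out): payoffs 8, 0 → best response Left.
Player C against (Up, Left): payoffs 2, 3 → best response Out.
Player C against (Up, Right): payoffs 6, 9 → best response Out.
Player C against (Middle, Left): payoffs 4, 5 → best response Out.
Player C against (Middle, Right): payoffs 5, 9 → best response Out.
Player C against (Down, Left): payoffs 9, 4 → best response In.
Player C against (Down, Right): payoffs 6, 2 → best response In.
Mutual best responses: (Middle, Left, Out); (Down, Left, In).

The pure Nash equilibria are (Middle, Left, Out), (Down, Left, In).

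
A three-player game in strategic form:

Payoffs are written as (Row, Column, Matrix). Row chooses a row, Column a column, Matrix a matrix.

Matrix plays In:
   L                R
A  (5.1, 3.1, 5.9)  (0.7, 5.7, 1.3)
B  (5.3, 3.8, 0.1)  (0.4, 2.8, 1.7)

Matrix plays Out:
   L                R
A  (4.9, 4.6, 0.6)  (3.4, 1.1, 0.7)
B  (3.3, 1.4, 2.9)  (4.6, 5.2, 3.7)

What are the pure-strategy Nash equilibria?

(A, R, In) and (B, R, Out)

For each strategy profile, look for a profitable unilateral deviation.
(A, L, In): Row can switch to B (5.1 → 5.3). Not NE.
(A, L, Out): Matrix can switch to In (0.6 → 5.9). Not NE.
(A, R, In): Row gets 0.7, best alternative 0.4; Column gets 5.7, best alternative 3.1; Matrix gets 1.3, best alternative 0.7. No profitable deviation — NE.
(A, R, Out): Row can switch to B (3.4 → 4.6). Not NE.
(B, L, In): Matrix can switch to Out (0.1 → 2.9). Not NE.
(B, L, Out): Row can switch to A (3.3 → 4.9). Not NE.
(B, R, In): Row can switch to A (0.4 → 0.7). Not NE.
(B, R, Out): Row gets 4.6, best alternative 3.4; Column gets 5.2, best alternative 1.4; Matrix gets 3.7, best alternative 1.7. No profitable deviation — NE.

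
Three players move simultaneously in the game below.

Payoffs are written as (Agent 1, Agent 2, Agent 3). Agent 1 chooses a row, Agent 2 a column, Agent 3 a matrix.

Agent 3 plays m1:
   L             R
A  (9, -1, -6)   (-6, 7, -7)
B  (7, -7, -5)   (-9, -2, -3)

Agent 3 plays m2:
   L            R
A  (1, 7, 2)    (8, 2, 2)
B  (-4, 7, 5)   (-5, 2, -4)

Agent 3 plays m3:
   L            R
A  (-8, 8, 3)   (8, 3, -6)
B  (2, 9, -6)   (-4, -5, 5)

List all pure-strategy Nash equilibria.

For each strategy profile, look for a profitable unilateral deviation.
(A, L, m1): Agent 2 can switch to R (-1 → 7). Not NE.
(A, L, m2): Agent 3 can switch to m3 (2 → 3). Not NE.
(A, L, m3): Agent 1 can switch to B (-8 → 2). Not NE.
(A, R, m1): Agent 3 can switch to m2 (-7 → 2). Not NE.
(A, R, m2): Agent 2 can switch to L (2 → 7). Not NE.
(A, R, m3): Agent 2 can switch to L (3 → 8). Not NE.
(B, L, m1): Agent 1 can switch to A (7 → 9). Not NE.
(B, L, m2): Agent 1 can switch to A (-4 → 1). Not NE.
(B, L, m3): Agent 3 can switch to m1 (-6 → -5). Not NE.
(B, R, m1): Agent 1 can switch to A (-9 → -6). Not NE.
(The remaining 2 profiles each have a profitable deviation by the same check.)

No pure-strategy Nash equilibrium.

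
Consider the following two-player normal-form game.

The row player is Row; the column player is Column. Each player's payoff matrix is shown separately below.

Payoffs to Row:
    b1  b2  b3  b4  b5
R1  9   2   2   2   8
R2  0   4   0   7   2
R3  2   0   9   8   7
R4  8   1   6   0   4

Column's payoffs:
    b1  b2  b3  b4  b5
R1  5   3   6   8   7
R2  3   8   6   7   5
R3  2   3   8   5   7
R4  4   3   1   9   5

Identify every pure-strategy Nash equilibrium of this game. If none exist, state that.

Pure-strategy Nash equilibria: (R2, b2); (R3, b3)

Mark each player's best response to every combination of opponents' strategies; a profile where every player is best-responding is a pure Nash equilibrium.
Row against b1: payoffs 9, 0, 2, 8 → best response R1.
Row against b2: payoffs 2, 4, 0, 1 → best response R2.
Row against b3: payoffs 2, 0, 9, 6 → best response R3.
Row against b4: payoffs 2, 7, 8, 0 → best response R3.
Row against b5: payoffs 8, 2, 7, 4 → best response R1.
Column against R1: payoffs 5, 3, 6, 8, 7 → best response b4.
Column against R2: payoffs 3, 8, 6, 7, 5 → best response b2.
Column against R3: payoffs 2, 3, 8, 5, 7 → best response b3.
Column against R4: payoffs 4, 3, 1, 9, 5 → best response b4.
Mutual best responses: (R2, b2); (R3, b3).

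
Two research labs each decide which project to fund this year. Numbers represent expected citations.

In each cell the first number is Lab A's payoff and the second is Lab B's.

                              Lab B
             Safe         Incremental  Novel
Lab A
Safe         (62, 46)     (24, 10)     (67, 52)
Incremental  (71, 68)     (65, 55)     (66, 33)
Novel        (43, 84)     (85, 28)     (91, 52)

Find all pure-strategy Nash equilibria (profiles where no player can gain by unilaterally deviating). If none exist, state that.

Lab A against Safe: payoffs 62, 71, 43 → best response Incremental.
Lab A against Incremental: payoffs 24, 65, 85 → best response Novel.
Lab A against Novel: payoffs 67, 66, 91 → best response Novel.
Lab B against Safe: payoffs 46, 10, 52 → best response Novel.
Lab B against Incremental: payoffs 68, 55, 33 → best response Safe.
Lab B against Novel: payoffs 84, 28, 52 → best response Safe.
Mutual best responses: (Incremental, Safe).

The unique pure-strategy Nash equilibrium is (Incremental, Safe).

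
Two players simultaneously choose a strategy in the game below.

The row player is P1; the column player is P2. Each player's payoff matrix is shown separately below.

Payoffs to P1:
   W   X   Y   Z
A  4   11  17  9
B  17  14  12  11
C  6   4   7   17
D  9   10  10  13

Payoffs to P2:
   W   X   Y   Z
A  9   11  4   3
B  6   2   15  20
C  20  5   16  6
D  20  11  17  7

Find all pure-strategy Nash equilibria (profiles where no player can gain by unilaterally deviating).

There is no pure-strategy Nash equilibrium.

P1 against W: payoffs 4, 17, 6, 9 → best response B.
P1 against X: payoffs 11, 14, 4, 10 → best response B.
P1 against Y: payoffs 17, 12, 7, 10 → best response A.
P1 against Z: payoffs 9, 11, 17, 13 → best response C.
P2 against A: payoffs 9, 11, 4, 3 → best response X.
P2 against B: payoffs 6, 2, 15, 20 → best response Z.
P2 against C: payoffs 20, 5, 16, 6 → best response W.
P2 against D: payoffs 20, 11, 17, 7 → best response W.
No profile is a mutual best response for all players.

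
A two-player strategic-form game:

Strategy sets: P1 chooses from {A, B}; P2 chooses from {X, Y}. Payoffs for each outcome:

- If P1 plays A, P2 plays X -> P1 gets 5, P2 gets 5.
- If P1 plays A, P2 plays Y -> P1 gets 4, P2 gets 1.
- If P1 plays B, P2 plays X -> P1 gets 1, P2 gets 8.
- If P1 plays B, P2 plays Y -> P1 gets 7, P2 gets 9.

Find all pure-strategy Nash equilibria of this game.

P1 against X: payoffs 5, 1 → best response A.
P1 against Y: payoffs 4, 7 → best response B.
P2 against A: payoffs 5, 1 → best response X.
P2 against B: payoffs 8, 9 → best response Y.
Mutual best responses: (A, X); (B, Y).

The pure Nash equilibria are (A, X) and (B, Y).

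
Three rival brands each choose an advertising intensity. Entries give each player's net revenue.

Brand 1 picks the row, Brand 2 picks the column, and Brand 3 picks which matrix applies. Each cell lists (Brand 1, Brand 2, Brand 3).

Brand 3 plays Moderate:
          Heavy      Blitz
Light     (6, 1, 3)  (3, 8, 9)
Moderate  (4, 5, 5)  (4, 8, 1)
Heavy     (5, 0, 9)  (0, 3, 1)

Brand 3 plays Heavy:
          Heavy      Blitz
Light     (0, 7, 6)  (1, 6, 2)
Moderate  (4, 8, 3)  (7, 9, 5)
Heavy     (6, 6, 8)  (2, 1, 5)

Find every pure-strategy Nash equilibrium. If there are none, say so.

(Light, Heavy, Moderate): Brand 2 can switch to Blitz (1 → 8). Not NE.
(Light, Heavy, Heavy): Brand 1 can switch to Moderate (0 → 4). Not NE.
(Light, Blitz, Moderate): Brand 1 can switch to Moderate (3 → 4). Not NE.
(Light, Blitz, Heavy): Brand 1 can switch to Moderate (1 → 7). Not NE.
(Moderate, Heavy, Moderate): Brand 1 can switch to Light (4 → 6). Not NE.
(Moderate, Heavy, Heavy): Brand 1 can switch to Heavy (4 → 6). Not NE.
(Moderate, Blitz, Moderate): Brand 3 can switch to Heavy (1 → 5). Not NE.
(Moderate, Blitz, Heavy): Brand 1 gets 7, best alternative 2; Brand 2 gets 9, best alternative 8; Brand 3 gets 5, best alternative 1. No profitable deviation — NE.
(Heavy, Heavy, Moderate): Brand 1 can switch to Light (5 → 6). Not NE.
(Heavy, Heavy, Heavy): Brand 3 can switch to Moderate (8 → 9). Not NE.
(Heavy, Blitz, Moderate): Brand 1 can switch to Light (0 → 3). Not NE.
(Heavy, Blitz, Heavy): Brand 1 can switch to Moderate (2 → 7). Not NE.

(Moderate, Blitz, Heavy)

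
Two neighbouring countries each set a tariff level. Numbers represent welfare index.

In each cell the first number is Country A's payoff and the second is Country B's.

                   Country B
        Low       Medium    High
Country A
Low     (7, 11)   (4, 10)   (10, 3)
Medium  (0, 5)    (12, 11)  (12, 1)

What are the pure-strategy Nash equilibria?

Country A against Low: payoffs 7, 0 → best response Low.
Country A against Medium: payoffs 4, 12 → best response Medium.
Country A against High: payoffs 10, 12 → best response Medium.
Country B against Low: payoffs 11, 10, 3 → best response Low.
Country B against Medium: payoffs 5, 11, 1 → best response Medium.
Mutual best responses: (Low, Low); (Medium, Medium).

(Low, Low) and (Medium, Medium)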